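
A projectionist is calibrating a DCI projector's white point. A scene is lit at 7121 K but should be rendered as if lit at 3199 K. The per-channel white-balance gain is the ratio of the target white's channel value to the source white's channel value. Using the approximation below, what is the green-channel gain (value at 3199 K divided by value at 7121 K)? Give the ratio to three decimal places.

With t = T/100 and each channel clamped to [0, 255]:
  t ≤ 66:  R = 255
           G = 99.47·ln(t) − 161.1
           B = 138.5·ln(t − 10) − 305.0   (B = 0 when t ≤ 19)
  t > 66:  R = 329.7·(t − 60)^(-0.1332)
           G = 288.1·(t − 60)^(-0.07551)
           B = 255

At 7121 K (t = 71.21):
  G = 288.1·(71.21 − 60)^(-0.07551) = 288.1·11.21^(-0.07551) = 288.1·0.83319 = 240.042.
At 3199 K (t = 31.99):
  G = 99.47·ln 31.99 − 161.1 = 99.47·3.4654 − 161.1 = 183.606.
Gain = 183.606 / 240.042 = 0.7649 → 0.765.

0.765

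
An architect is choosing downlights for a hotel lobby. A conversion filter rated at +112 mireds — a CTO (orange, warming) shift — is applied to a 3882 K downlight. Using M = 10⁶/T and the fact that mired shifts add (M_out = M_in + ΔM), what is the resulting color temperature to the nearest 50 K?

M_in = 10⁶/3882 = 257.60 mireds.
M_out = 257.60 + (+112) = 369.60 mireds.
T_out = 10⁶/369.60 = 2705.6 K → 2700 K.

2700 K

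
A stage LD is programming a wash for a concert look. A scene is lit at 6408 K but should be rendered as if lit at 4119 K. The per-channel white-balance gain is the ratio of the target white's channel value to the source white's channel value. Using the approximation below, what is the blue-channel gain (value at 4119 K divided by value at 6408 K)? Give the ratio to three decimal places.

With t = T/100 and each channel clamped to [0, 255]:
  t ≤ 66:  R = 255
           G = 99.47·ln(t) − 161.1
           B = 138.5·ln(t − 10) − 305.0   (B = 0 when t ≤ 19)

At 6408 K (t = 64.08):
  B = 138.5·ln(64.08 − 10) − 305.0 = 138.5·ln 54.08 − 305.0 = 138.5·3.9905 − 305.0 = 247.679.
At 4119 K (t = 41.19):
  B = 138.5·ln(41.19 − 10) − 305.0 = 138.5·ln 31.19 − 305.0 = 138.5·3.4401 − 305.0 = 171.454.
Gain = 171.454 / 247.679 = 0.6922 → 0.692.

0.692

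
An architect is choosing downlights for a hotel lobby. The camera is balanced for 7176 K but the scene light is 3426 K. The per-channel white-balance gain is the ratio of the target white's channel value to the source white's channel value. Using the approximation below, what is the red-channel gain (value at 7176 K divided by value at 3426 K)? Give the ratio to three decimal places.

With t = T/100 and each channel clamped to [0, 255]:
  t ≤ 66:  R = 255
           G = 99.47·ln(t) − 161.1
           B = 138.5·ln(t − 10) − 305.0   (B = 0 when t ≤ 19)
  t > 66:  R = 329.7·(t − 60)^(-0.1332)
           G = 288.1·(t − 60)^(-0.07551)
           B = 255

0.931

At 3426 K (t = 34.26):
  R = 255 by definition for t ≤ 66.
At 7176 K (t = 71.76):
  R = 329.7·(71.76 − 60)^(-0.1332) = 329.7·11.76^(-0.1332) = 329.7·0.72015 = 237.433.
Gain = 237.433 / 255.000 = 0.9311 → 0.931.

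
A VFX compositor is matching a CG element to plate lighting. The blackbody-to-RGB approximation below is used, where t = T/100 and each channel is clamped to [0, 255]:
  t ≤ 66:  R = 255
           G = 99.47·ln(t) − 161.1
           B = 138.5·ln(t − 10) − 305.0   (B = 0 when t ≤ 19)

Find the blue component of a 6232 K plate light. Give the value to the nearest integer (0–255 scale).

243

t = 6232/100 = 62.32; the t ≤ 66 branch applies.
B = 138.5·ln(62.32 − 10) − 305.0 = 138.5·ln 52.32 − 305.0 = 138.5·3.9574 − 305.0 = 243.097.
Rounded: 243.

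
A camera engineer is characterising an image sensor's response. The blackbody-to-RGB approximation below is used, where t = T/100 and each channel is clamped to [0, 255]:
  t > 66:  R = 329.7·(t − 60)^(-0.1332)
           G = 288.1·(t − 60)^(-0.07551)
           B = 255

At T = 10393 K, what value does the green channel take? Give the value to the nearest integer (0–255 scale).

t = 10393/100 = 103.93; the t > 66 branch applies.
G = 288.1·(103.93 − 60)^(-0.07551) = 288.1·43.93^(-0.07551) = 288.1·0.75155 = 216.520.
Rounded: 217.

217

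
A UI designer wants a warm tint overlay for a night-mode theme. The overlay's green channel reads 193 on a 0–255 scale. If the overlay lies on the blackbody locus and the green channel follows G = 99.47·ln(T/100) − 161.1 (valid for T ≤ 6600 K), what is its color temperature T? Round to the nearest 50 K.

ln t = (193 + 161.1) / 99.47 = 3.5599.
t = e^3.5599 = 35.159.
T = 100·t = 3516 K → 3500 K to the nearest 50 K.

3500 K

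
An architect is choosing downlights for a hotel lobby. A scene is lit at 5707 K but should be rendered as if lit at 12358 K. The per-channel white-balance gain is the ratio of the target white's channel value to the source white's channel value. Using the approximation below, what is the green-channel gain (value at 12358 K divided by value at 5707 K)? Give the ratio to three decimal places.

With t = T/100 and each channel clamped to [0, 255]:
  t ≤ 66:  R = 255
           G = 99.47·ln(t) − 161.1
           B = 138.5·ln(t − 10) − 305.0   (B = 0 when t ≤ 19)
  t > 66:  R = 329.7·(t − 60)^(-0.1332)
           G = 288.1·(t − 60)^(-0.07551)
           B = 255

At 5707 K (t = 57.07):
  G = 99.47·ln 57.07 − 161.1 = 99.47·4.0443 − 161.1 = 241.184.
At 12358 K (t = 123.58):
  G = 288.1·(123.58 − 60)^(-0.07551) = 288.1·63.58^(-0.07551) = 288.1·0.73086 = 210.559.
Gain = 210.559 / 241.184 = 0.8730 → 0.873.

0.873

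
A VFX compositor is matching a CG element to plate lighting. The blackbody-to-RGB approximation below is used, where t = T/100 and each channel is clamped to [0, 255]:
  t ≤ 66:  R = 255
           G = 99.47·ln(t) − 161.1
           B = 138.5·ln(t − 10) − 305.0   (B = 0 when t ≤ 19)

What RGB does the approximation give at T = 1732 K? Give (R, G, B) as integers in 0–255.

(255, 123, 0)

t = 1732/100 = 17.32; the t ≤ 66 branch applies.
R = 255 by definition for t ≤ 66.
G = 99.47·ln 17.32 − 161.1 = 99.47·2.8519 − 161.1 = 122.575.
t = 17.32 ≤ 19, so B = 0.
Rounded: (255, 123, 0).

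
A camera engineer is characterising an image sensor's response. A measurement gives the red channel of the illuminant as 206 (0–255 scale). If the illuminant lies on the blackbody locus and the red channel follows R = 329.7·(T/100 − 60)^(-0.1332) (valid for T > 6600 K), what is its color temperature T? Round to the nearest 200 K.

(t − 60)^(-0.1332) = 206/329.7 = 0.62481.
t − 60 = 0.62481^(1/-0.1332) = 0.62481^(-7.508) = 34.152, so t = 94.152.
T = 100·t = 9415 K → 9400 K to the nearest 200 K.

9400 K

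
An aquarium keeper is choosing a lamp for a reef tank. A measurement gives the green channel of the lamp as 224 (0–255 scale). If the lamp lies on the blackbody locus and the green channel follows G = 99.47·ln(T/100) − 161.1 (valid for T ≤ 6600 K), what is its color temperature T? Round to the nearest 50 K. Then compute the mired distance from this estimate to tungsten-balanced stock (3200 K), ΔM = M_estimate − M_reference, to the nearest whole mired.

-104 mireds

ln t = (224 + 161.1) / 99.47 = 3.8715.
t = e^3.8715 = 48.015.
T = 100·t = 4802 K → 4800 K to the nearest 50 K.
M_estimate = 10⁶/4800 = 208.33; M_reference = 10⁶/3200 = 312.50.
ΔM = 208.33 − 312.50 = -104.17 → -104 mireds.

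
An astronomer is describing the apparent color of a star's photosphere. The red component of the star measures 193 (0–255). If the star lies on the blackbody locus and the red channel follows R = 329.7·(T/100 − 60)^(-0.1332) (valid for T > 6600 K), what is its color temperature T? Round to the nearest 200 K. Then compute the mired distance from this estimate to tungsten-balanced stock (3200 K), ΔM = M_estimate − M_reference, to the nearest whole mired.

(t − 60)^(-0.1332) = 193/329.7 = 0.58538.
t − 60 = 0.58538^(1/-0.1332) = 0.58538^(-7.508) = 55.713, so t = 115.713.
T = 100·t = 11571 K → 11600 K to the nearest 200 K.
M_estimate = 10⁶/11600 = 86.21; M_reference = 10⁶/3200 = 312.50.
ΔM = 86.21 − 312.50 = -226.29 → -226 mireds.

-226 mireds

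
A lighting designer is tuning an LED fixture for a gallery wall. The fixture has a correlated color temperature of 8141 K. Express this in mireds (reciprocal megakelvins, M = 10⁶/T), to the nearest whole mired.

123 mireds

M = 10⁶ / 8141 = 122.835 → 123 mireds.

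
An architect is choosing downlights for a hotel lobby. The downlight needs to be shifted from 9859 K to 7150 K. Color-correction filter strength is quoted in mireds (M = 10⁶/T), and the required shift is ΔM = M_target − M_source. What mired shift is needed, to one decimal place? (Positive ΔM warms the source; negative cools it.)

M_source = 10⁶/9859 = 101.430; M_target = 10⁶/7150 = 139.860.
ΔM = 139.860 − 101.430 = 38.430 → +38.4 mireds, a warming shift.

+38.4 mireds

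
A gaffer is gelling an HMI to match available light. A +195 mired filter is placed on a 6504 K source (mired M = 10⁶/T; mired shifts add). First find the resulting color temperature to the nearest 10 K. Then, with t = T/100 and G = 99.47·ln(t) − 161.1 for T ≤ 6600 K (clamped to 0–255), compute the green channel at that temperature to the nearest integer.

M_in = 10⁶/6504 = 153.75; M_out = 153.75 + (+195) = 348.75.
T_out = 10⁶/348.75 = 2867.4 K → 2870 K; t = 28.7.
G = 99.47·ln 28.7 − 161.1 = 99.47·3.3569 − 161.1 = 172.811.
Rounded: 173.

173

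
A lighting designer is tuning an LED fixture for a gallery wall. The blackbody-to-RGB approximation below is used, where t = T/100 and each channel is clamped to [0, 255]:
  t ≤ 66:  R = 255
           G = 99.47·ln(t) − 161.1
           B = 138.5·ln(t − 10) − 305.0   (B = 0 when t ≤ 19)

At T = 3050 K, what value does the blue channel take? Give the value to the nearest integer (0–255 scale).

t = 3050/100 = 30.5; the t ≤ 66 branch applies.
B = 138.5·ln(30.5 − 10) − 305.0 = 138.5·ln 20.5 − 305.0 = 138.5·3.0204 − 305.0 = 113.329.
Rounded: 113.

113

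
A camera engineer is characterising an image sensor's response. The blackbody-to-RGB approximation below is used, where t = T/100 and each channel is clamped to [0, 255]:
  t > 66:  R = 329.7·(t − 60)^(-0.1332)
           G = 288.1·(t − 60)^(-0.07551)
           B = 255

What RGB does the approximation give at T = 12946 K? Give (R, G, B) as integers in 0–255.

(187, 209, 255)

t = 12946/100 = 129.46; the t > 66 branch applies.
R = 329.7·(129.46 − 60)^(-0.1332) = 329.7·69.46^(-0.1332) = 329.7·0.56844 = 187.413.
G = 288.1·(129.46 − 60)^(-0.07551) = 288.1·69.46^(-0.07551) = 288.1·0.72599 = 209.158.
B = 255 by definition for t > 66.
Rounded: (187, 209, 255).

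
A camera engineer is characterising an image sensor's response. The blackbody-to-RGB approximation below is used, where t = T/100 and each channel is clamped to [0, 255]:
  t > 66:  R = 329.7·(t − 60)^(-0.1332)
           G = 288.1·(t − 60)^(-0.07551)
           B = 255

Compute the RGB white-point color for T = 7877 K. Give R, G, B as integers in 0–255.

t = 7877/100 = 78.77; the t > 66 branch applies.
R = 329.7·(78.77 − 60)^(-0.1332) = 329.7·18.77^(-0.1332) = 329.7·0.67667 = 223.097.
G = 288.1·(78.77 − 60)^(-0.07551) = 288.1·18.77^(-0.07551) = 288.1·0.80138 = 230.879.
B = 255 by definition for t > 66.
Rounded: (223, 231, 255).

R=223, G=231, B=255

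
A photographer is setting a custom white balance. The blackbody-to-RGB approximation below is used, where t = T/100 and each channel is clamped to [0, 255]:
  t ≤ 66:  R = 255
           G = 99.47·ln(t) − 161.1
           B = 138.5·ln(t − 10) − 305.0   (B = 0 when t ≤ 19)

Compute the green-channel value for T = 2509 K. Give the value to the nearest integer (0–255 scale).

159

t = 2509/100 = 25.09; the t ≤ 66 branch applies.
G = 99.47·ln 25.09 − 161.1 = 99.47·3.2225 − 161.1 = 159.439.
Rounded: 159.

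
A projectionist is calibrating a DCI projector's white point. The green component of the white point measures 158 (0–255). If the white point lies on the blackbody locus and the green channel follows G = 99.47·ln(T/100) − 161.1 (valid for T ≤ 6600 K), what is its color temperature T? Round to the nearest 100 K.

ln t = (158 + 161.1) / 99.47 = 3.2080.
t = e^3.2080 = 24.730.
T = 100·t = 2473 K → 2500 K to the nearest 100 K.

2500 K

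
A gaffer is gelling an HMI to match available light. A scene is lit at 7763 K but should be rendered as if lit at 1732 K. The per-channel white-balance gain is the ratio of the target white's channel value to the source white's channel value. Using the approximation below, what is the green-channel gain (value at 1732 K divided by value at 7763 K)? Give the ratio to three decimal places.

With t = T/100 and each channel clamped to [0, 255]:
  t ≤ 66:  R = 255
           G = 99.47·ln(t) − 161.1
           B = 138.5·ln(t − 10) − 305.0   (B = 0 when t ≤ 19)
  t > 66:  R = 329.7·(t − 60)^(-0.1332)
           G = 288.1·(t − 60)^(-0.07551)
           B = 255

At 7763 K (t = 77.63):
  G = 288.1·(77.63 − 60)^(-0.07551) = 288.1·17.63^(-0.07551) = 288.1·0.80518 = 231.974.
At 1732 K (t = 17.32):
  G = 99.47·ln 17.32 − 161.1 = 99.47·2.8519 − 161.1 = 122.575.
Gain = 122.575 / 231.974 = 0.5284 → 0.528.

0.528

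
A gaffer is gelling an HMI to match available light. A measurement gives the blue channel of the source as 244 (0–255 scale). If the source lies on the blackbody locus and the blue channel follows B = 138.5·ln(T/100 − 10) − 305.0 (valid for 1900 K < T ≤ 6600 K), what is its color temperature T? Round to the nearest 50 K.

ln(t − 10) = (244 + 305.0) / 138.5 = 3.9639.
t − 10 = e^3.9639 = 52.662, so t = 62.662.
T = 100·t = 6266 K → 6250 K to the nearest 50 K.

6250 K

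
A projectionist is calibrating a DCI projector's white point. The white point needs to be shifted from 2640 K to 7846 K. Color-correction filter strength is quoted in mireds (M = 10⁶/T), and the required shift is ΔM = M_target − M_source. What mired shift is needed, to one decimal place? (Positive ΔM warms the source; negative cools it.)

-251.3 mireds

M_source = 10⁶/2640 = 378.788; M_target = 10⁶/7846 = 127.453.
ΔM = 127.453 − 378.788 = -251.334 → -251.3 mireds, a cooling shift.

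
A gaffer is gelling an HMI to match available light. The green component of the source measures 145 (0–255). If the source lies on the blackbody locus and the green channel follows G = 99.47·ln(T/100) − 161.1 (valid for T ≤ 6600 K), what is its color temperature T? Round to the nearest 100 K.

ln t = (145 + 161.1) / 99.47 = 3.0773.
t = e^3.0773 = 21.700.
T = 100·t = 2170 K → 2200 K to the nearest 100 K.

2200 K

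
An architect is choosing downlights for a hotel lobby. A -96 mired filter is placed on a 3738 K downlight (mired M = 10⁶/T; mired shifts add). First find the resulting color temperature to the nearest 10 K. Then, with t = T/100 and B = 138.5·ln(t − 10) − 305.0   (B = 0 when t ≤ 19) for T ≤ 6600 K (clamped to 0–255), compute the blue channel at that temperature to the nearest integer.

232

M_in = 10⁶/3738 = 267.52; M_out = 267.52 + (-96) = 171.52.
T_out = 10⁶/171.52 = 5830.1 K → 5830 K; t = 58.3.
B = 138.5·ln(58.3 − 10) − 305.0 = 138.5·ln 48.3 − 305.0 = 138.5·3.8774 − 305.0 = 232.024.
Rounded: 232.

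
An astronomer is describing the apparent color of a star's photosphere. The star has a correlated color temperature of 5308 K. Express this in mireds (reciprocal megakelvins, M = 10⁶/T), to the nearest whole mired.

188 mireds

M = 10⁶ / 5308 = 188.395 → 188 mireds.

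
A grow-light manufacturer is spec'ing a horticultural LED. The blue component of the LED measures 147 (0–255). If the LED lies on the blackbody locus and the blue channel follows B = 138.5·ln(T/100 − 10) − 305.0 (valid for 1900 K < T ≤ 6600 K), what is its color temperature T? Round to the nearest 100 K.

3600 K

ln(t − 10) = (147 + 305.0) / 138.5 = 3.2635.
t − 10 = e^3.2635 = 26.142, so t = 36.142.
T = 100·t = 3614 K → 3600 K to the nearest 100 K.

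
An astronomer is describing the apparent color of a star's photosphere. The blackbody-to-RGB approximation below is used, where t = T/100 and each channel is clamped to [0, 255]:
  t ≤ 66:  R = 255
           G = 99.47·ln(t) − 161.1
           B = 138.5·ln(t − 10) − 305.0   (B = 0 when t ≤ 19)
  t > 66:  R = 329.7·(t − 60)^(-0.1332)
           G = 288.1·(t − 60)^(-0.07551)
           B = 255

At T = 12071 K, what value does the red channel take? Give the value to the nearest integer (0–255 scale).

t = 12071/100 = 120.71; the t > 66 branch applies.
R = 329.7·(120.71 − 60)^(-0.1332) = 329.7·60.71^(-0.1332) = 329.7·0.57872 = 190.805.
Rounded: 191.

191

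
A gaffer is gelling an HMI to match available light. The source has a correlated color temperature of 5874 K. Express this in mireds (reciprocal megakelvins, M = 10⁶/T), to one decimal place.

M = 10⁶ / 5874 = 170.242 → 170.2 mireds.

170.2 mireds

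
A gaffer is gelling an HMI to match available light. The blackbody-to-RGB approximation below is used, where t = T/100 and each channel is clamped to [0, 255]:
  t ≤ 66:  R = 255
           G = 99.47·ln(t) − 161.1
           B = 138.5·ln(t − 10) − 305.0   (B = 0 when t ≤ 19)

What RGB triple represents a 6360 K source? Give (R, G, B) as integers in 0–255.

(255, 252, 246)

t = 6360/100 = 63.6; the t ≤ 66 branch applies.
R = 255 by definition for t ≤ 66.
G = 99.47·ln 63.6 − 161.1 = 99.47·4.1526 − 161.1 = 251.960.
B = 138.5·ln(63.6 − 10) − 305.0 = 138.5·ln 53.6 − 305.0 = 138.5·3.9815 − 305.0 = 246.445.
Rounded: (255, 252, 246).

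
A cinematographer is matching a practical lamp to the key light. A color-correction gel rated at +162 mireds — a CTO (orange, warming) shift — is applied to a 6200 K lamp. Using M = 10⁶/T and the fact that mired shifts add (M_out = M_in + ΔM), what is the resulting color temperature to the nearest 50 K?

M_in = 10⁶/6200 = 161.29 mireds.
M_out = 161.29 + (+162) = 323.29 mireds.
T_out = 10⁶/323.29 = 3093.2 K → 3100 K.

3100 K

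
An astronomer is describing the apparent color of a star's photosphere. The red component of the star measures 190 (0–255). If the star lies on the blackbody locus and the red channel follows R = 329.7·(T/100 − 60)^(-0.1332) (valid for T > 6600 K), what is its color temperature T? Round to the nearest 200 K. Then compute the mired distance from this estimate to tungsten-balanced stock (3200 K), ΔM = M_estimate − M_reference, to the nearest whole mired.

(t − 60)^(-0.1332) = 190/329.7 = 0.57628.
t − 60 = 0.57628^(1/-0.1332) = 0.57628^(-7.508) = 62.667, so t = 122.667.
T = 100·t = 12267 K → 12200 K to the nearest 200 K.
M_estimate = 10⁶/12200 = 81.97; M_reference = 10⁶/3200 = 312.50.
ΔM = 81.97 − 312.50 = -230.53 → -231 mireds.

-231 mireds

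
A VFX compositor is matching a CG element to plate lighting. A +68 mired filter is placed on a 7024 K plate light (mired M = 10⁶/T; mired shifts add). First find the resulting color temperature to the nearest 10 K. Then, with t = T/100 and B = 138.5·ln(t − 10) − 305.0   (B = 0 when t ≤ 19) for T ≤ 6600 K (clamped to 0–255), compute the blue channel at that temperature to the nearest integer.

M_in = 10⁶/7024 = 142.37; M_out = 142.37 + (+68) = 210.37.
T_out = 10⁶/210.37 = 4753.6 K → 4750 K; t = 47.5.
B = 138.5·ln(47.5 − 10) − 305.0 = 138.5·ln 37.5 − 305.0 = 138.5·3.6243 − 305.0 = 196.971.
Rounded: 197.

197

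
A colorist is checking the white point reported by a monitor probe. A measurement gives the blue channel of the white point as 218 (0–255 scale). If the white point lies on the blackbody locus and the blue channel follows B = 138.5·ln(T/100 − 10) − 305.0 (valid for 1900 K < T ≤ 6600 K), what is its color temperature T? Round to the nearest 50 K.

5350 K

ln(t − 10) = (218 + 305.0) / 138.5 = 3.7762.
t − 10 = e^3.7762 = 43.649, so t = 53.649.
T = 100·t = 5365 K → 5350 K to the nearest 50 K.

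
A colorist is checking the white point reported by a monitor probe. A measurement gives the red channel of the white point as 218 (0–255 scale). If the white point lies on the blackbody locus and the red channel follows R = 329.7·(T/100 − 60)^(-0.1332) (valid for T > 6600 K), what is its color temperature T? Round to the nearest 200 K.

8200 K

(t − 60)^(-0.1332) = 218/329.7 = 0.66121.
t − 60 = 0.66121^(1/-0.1332) = 0.66121^(-7.508) = 22.326, so t = 82.326.
T = 100·t = 8233 K → 8200 K to the nearest 200 K.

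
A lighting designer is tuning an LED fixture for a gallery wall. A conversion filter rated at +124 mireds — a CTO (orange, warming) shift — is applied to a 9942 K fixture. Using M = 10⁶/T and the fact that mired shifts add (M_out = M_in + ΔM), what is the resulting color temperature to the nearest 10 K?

M_in = 10⁶/9942 = 100.58 mireds.
M_out = 100.58 + (+124) = 224.58 mireds.
T_out = 10⁶/224.58 = 4452.7 K → 4450 K.

4450 K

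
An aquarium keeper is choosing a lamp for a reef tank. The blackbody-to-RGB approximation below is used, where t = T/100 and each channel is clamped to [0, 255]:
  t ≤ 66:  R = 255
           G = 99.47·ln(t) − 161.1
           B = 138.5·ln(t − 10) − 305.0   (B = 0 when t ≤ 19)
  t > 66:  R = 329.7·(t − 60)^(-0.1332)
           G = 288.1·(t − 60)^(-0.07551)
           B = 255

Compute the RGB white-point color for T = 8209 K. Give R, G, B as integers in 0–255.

t = 8209/100 = 82.09; the t > 66 branch applies.
R = 329.7·(82.09 − 60)^(-0.1332) = 329.7·22.09^(-0.1332) = 329.7·0.66215 = 218.309.
G = 288.1·(82.09 − 60)^(-0.07551) = 288.1·22.09^(-0.07551) = 288.1·0.79159 = 228.057.
B = 255 by definition for t > 66.
Rounded: (218, 228, 255).

R=218, G=228, B=255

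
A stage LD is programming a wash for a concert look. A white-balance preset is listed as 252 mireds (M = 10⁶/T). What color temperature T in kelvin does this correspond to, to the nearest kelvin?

T = 10⁶ / 252 = 3968.25 K → 3968 K.

3968 K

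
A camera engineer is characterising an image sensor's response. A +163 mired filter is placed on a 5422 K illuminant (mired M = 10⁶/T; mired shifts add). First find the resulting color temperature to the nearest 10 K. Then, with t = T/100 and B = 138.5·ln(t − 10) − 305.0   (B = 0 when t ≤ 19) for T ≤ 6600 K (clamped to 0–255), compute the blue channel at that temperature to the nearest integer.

M_in = 10⁶/5422 = 184.43; M_out = 184.43 + (+163) = 347.43.
T_out = 10⁶/347.43 = 2878.2 K → 2880 K; t = 28.8.
B = 138.5·ln(28.8 − 10) − 305.0 = 138.5·ln 18.8 − 305.0 = 138.5·2.9339 − 305.0 = 101.339.
Rounded: 101.

101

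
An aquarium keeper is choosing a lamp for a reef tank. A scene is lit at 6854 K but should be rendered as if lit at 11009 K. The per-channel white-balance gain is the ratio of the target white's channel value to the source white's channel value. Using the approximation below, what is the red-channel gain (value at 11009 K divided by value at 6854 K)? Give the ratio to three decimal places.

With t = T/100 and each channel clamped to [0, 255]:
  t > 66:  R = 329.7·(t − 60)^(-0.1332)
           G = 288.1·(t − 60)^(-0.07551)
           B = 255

At 6854 K (t = 68.54):
  R = 329.7·(68.54 − 60)^(-0.1332) = 329.7·8.54^(-0.1332) = 329.7·0.75150 = 247.770.
At 11009 K (t = 110.09):
  R = 329.7·(110.09 − 60)^(-0.1332) = 329.7·50.09^(-0.1332) = 329.7·0.59374 = 195.755.
Gain = 195.755 / 247.770 = 0.7901 → 0.790.

0.790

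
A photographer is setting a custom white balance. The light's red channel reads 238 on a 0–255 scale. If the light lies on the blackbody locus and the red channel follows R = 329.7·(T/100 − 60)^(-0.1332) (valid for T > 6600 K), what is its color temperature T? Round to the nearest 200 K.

(t − 60)^(-0.1332) = 238/329.7 = 0.72187.
t − 60 = 0.72187^(1/-0.1332) = 0.72187^(-7.508) = 11.551, so t = 71.551.
T = 100·t = 7155 K → 7200 K to the nearest 200 K.

7200 K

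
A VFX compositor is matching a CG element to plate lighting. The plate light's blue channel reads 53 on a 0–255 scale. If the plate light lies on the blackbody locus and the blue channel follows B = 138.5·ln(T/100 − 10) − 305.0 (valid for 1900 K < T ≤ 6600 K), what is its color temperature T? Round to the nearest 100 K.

ln(t − 10) = (53 + 305.0) / 138.5 = 2.5848.
t − 10 = e^2.5848 = 13.261, so t = 23.261.
T = 100·t = 2326 K → 2300 K to the nearest 100 K.

2300 K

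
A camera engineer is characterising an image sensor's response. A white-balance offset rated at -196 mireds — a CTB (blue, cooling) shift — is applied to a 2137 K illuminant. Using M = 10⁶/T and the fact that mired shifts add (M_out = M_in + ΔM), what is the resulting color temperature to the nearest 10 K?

3680 K

M_in = 10⁶/2137 = 467.95 mireds.
M_out = 467.95 + (-196) = 271.95 mireds.
T_out = 10⁶/271.95 = 3677.2 K → 3680 K.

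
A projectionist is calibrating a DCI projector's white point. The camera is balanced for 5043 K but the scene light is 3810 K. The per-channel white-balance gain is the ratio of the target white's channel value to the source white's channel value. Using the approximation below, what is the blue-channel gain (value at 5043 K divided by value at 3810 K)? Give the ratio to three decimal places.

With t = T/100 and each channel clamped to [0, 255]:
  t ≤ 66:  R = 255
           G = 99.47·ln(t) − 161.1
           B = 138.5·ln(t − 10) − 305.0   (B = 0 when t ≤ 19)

1.321

At 3810 K (t = 38.1):
  B = 138.5·ln(38.1 − 10) − 305.0 = 138.5·ln 28.1 − 305.0 = 138.5·3.3358 − 305.0 = 157.004.
At 5043 K (t = 50.43):
  B = 138.5·ln(50.43 − 10) − 305.0 = 138.5·ln 40.43 − 305.0 = 138.5·3.6996 − 305.0 = 207.391.
Gain = 207.391 / 157.004 = 1.3209 → 1.321.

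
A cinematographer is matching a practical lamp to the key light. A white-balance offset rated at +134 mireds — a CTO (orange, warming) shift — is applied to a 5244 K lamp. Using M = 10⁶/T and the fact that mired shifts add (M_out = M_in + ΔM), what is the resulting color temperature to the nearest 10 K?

M_in = 10⁶/5244 = 190.69 mireds.
M_out = 190.69 + (+134) = 324.69 mireds.
T_out = 10⁶/324.69 = 3079.8 K → 3080 K.

3080 K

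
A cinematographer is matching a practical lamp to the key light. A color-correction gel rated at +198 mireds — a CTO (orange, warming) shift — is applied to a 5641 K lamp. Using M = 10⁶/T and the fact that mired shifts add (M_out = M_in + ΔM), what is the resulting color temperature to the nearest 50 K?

M_in = 10⁶/5641 = 177.27 mireds.
M_out = 177.27 + (+198) = 375.27 mireds.
T_out = 10⁶/375.27 = 2664.7 K → 2650 K.

2650 K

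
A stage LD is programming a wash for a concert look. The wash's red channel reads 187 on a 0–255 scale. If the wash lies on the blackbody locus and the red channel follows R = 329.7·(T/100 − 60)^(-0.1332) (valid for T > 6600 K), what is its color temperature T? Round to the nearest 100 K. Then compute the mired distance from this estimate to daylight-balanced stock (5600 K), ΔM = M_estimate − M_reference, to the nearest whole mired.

-102 mireds

(t − 60)^(-0.1332) = 187/329.7 = 0.56718.
t − 60 = 0.56718^(1/-0.1332) = 0.56718^(-7.508) = 70.620, so t = 130.620.
T = 100·t = 13062 K → 13100 K to the nearest 100 K.
M_estimate = 10⁶/13100 = 76.34; M_reference = 10⁶/5600 = 178.57.
ΔM = 76.34 − 178.57 = -102.24 → -102 mireds.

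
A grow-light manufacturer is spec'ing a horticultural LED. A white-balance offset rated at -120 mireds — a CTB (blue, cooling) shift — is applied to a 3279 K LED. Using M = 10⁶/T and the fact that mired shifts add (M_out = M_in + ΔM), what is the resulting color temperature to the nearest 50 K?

5400 K

M_in = 10⁶/3279 = 304.97 mireds.
M_out = 304.97 + (-120) = 184.97 mireds.
T_out = 10⁶/184.97 = 5406.3 K → 5400 K.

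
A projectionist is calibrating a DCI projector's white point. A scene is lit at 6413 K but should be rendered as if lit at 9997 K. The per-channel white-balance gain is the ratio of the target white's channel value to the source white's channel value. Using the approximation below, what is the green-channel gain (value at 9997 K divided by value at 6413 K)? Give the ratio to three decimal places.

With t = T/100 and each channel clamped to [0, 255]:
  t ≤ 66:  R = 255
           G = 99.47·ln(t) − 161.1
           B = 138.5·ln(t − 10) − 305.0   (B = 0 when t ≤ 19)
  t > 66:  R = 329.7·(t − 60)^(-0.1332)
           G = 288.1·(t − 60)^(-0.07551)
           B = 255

0.863

At 6413 K (t = 64.13):
  G = 99.47·ln 64.13 − 161.1 = 99.47·4.1609 − 161.1 = 252.786.
At 9997 K (t = 99.97):
  G = 288.1·(99.97 − 60)^(-0.07551) = 288.1·39.97^(-0.07551) = 288.1·0.75693 = 218.070.
Gain = 218.070 / 252.786 = 0.8627 → 0.863.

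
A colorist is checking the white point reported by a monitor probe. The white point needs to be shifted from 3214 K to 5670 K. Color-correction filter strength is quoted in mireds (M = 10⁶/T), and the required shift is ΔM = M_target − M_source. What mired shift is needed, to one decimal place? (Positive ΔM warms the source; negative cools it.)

-134.8 mireds

M_source = 10⁶/3214 = 311.139; M_target = 10⁶/5670 = 176.367.
ΔM = 176.367 − 311.139 = -134.772 → -134.8 mireds, a cooling shift.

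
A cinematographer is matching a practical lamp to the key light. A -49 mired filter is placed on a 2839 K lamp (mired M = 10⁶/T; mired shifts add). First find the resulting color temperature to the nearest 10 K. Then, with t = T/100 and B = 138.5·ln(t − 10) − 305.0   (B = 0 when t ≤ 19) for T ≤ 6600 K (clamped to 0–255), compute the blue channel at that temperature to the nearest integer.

129

M_in = 10⁶/2839 = 352.24; M_out = 352.24 + (-49) = 303.24.
T_out = 10⁶/303.24 = 3297.8 K → 3300 K; t = 33.
B = 138.5·ln(33 − 10) − 305.0 = 138.5·ln 23 − 305.0 = 138.5·3.1355 − 305.0 = 129.266.
Rounded: 129.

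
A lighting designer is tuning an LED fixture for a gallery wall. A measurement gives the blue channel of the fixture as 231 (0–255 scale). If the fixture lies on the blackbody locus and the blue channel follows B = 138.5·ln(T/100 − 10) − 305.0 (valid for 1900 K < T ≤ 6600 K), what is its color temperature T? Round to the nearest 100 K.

ln(t − 10) = (231 + 305.0) / 138.5 = 3.8700.
t − 10 = e^3.8700 = 47.944, so t = 57.944.
T = 100·t = 5794 K → 5800 K to the nearest 100 K.

5800 K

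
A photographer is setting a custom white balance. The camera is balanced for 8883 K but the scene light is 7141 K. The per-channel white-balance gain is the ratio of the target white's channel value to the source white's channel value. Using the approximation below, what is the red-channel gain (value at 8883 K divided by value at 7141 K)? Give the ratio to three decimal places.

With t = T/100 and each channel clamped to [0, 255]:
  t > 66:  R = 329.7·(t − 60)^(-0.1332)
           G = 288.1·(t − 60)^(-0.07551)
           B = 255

0.884

At 7141 K (t = 71.41):
  R = 329.7·(71.41 − 60)^(-0.1332) = 329.7·11.41^(-0.1332) = 329.7·0.72305 = 238.390.
At 8883 K (t = 88.83):
  R = 329.7·(88.83 − 60)^(-0.1332) = 329.7·28.83^(-0.1332) = 329.7·0.63907 = 210.702.
Gain = 210.702 / 238.390 = 0.8839 → 0.884.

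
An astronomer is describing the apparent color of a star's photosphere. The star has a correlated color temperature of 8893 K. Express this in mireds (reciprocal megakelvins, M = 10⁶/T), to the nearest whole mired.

112 mireds

M = 10⁶ / 8893 = 112.448 → 112 mireds.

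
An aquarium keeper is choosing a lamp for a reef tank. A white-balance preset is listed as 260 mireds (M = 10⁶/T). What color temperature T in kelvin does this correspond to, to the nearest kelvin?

3846 K

T = 10⁶ / 260 = 3846.15 K → 3846 K.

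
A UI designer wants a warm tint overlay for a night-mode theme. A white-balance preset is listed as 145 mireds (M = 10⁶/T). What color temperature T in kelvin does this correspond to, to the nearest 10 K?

T = 10⁶ / 145 = 6896.55 K → 6900 K.

6900 K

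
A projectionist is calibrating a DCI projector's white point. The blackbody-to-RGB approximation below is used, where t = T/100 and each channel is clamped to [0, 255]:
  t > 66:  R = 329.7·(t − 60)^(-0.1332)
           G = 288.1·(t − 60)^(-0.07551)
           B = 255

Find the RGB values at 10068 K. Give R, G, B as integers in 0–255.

R=201, G=218, B=255

t = 10068/100 = 100.68; the t > 66 branch applies.
R = 329.7·(100.68 − 60)^(-0.1332) = 329.7·40.68^(-0.1332) = 329.7·0.61042 = 201.256.
G = 288.1·(100.68 − 60)^(-0.07551) = 288.1·40.68^(-0.07551) = 288.1·0.75592 = 217.780.
B = 255 by definition for t > 66.
Rounded: (201, 218, 255).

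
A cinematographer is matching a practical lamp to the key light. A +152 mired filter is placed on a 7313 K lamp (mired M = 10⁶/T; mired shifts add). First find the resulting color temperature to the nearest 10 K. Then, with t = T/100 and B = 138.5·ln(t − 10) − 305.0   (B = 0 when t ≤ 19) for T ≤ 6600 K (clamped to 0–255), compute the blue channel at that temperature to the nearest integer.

M_in = 10⁶/7313 = 136.74; M_out = 136.74 + (+152) = 288.74.
T_out = 10⁶/288.74 = 3463.3 K → 3460 K; t = 34.6.
B = 138.5·ln(34.6 − 10) − 305.0 = 138.5·ln 24.6 − 305.0 = 138.5·3.2027 − 305.0 = 138.580.
Rounded: 139.

139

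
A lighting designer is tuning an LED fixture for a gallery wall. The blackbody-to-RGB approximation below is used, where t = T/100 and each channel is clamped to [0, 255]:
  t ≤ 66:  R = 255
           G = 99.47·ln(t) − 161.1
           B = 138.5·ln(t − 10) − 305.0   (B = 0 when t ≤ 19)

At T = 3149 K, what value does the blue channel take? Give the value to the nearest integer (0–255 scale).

t = 3149/100 = 31.49; the t ≤ 66 branch applies.
B = 138.5·ln(31.49 − 10) − 305.0 = 138.5·ln 21.49 − 305.0 = 138.5·3.0676 − 305.0 = 119.861.
Rounded: 120.

120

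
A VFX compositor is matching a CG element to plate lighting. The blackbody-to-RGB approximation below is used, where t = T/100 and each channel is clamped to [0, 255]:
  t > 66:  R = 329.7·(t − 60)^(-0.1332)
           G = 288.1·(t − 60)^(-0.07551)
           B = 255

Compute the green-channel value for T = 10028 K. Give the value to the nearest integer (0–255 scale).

218

t = 10028/100 = 100.28; the t > 66 branch applies.
G = 288.1·(100.28 − 60)^(-0.07551) = 288.1·40.28^(-0.07551) = 288.1·0.75648 = 217.943.
Rounded: 218.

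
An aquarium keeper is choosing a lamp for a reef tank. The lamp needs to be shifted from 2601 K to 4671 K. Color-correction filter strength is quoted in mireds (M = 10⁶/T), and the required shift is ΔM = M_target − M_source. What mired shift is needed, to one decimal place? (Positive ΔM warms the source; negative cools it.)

-170.4 mireds

M_source = 10⁶/2601 = 384.468; M_target = 10⁶/4671 = 214.087.
ΔM = 214.087 − 384.468 = -170.381 → -170.4 mireds, a cooling shift.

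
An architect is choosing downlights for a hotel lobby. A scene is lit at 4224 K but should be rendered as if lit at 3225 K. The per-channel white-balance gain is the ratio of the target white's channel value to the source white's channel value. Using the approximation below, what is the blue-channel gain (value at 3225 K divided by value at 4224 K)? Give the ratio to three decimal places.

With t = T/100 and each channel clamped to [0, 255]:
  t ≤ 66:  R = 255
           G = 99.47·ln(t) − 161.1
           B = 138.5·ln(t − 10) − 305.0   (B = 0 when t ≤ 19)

0.708

At 4224 K (t = 42.24):
  B = 138.5·ln(42.24 − 10) − 305.0 = 138.5·ln 32.24 − 305.0 = 138.5·3.4732 − 305.0 = 176.039.
At 3225 K (t = 32.25):
  B = 138.5·ln(32.25 − 10) − 305.0 = 138.5·ln 22.25 − 305.0 = 138.5·3.1023 − 305.0 = 124.674.
Gain = 124.674 / 176.039 = 0.7082 → 0.708.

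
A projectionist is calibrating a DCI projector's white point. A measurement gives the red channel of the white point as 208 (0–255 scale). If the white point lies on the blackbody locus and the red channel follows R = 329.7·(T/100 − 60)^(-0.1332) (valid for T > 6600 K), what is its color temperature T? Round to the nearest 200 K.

9200 K

(t − 60)^(-0.1332) = 208/329.7 = 0.63088.
t − 60 = 0.63088^(1/-0.1332) = 0.63088^(-7.508) = 31.763, so t = 91.763.
T = 100·t = 9176 K → 9200 K to the nearest 200 K.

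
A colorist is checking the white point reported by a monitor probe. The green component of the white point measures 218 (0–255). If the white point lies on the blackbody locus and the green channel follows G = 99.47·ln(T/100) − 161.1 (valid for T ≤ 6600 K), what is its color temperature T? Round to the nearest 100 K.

ln t = (218 + 161.1) / 99.47 = 3.8112.
t = e^3.8112 = 45.205.
T = 100·t = 4520 K → 4500 K to the nearest 100 K.

4500 K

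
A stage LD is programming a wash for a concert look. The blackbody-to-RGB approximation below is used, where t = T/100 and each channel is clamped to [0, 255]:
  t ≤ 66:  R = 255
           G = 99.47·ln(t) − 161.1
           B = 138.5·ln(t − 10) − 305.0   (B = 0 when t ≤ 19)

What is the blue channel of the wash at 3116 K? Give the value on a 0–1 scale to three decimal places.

0.462

t = 3116/100 = 31.16; the t ≤ 66 branch applies.
B = 138.5·ln(31.16 − 10) − 305.0 = 138.5·ln 21.16 − 305.0 = 138.5·3.0521 − 305.0 = 117.718.
On a 0–1 scale: 117.718/255 = 0.4616 → 0.462.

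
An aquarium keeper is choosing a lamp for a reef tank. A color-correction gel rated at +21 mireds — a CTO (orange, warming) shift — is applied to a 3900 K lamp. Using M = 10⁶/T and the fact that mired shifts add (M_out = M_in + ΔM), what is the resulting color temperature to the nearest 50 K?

M_in = 10⁶/3900 = 256.41 mireds.
M_out = 256.41 + (+21) = 277.41 mireds.
T_out = 10⁶/277.41 = 3604.8 K → 3600 K.

3600 K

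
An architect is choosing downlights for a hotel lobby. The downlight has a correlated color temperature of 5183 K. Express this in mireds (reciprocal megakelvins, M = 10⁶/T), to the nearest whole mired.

193 mireds

M = 10⁶ / 5183 = 192.938 → 193 mireds.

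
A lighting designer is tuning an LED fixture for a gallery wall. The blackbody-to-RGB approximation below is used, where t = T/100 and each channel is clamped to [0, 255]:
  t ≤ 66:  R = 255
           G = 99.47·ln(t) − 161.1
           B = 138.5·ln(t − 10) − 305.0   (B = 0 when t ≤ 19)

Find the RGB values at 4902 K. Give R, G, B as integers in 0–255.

t = 4902/100 = 49.02; the t ≤ 66 branch applies.
R = 255 by definition for t ≤ 66.
G = 99.47·ln 49.02 − 161.1 = 99.47·3.8922 − 161.1 = 226.060.
B = 138.5·ln(49.02 − 10) − 305.0 = 138.5·ln 39.02 − 305.0 = 138.5·3.6641 − 305.0 = 202.474.
Rounded: (255, 226, 202).

R=255, G=226, B=202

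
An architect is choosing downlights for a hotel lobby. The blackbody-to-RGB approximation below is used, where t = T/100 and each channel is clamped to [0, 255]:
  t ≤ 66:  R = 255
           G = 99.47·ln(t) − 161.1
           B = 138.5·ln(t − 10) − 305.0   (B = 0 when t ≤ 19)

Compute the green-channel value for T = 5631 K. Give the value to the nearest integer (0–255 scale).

240

t = 5631/100 = 56.31; the t ≤ 66 branch applies.
G = 99.47·ln 56.31 − 161.1 = 99.47·4.0309 − 161.1 = 239.851.
Rounded: 240.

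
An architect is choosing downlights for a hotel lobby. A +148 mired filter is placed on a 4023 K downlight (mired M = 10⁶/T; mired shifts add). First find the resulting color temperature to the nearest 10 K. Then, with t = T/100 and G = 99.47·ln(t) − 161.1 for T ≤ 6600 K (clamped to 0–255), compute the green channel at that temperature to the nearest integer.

M_in = 10⁶/4023 = 248.57; M_out = 248.57 + (+148) = 396.57.
T_out = 10⁶/396.57 = 2521.6 K → 2520 K; t = 25.2.
G = 99.47·ln 25.2 − 161.1 = 99.47·3.2268 − 161.1 = 159.874.
Rounded: 160.

160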